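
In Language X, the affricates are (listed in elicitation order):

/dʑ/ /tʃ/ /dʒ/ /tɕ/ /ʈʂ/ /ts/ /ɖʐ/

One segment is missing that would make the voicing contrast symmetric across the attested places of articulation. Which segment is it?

Voiceless: /ts/ (alveolar), /tʃ/ (postalveolar), /ʈʂ/ (retroflex), /tɕ/ (alveolo-palatal).
Voiced: /dʒ/ (postalveolar), /ɖʐ/ (retroflex), /dʑ/ (alveolo-palatal).
The alveolar row has no voiced member, so the gap is the voiced alveolar affricate /dz/.

/dz/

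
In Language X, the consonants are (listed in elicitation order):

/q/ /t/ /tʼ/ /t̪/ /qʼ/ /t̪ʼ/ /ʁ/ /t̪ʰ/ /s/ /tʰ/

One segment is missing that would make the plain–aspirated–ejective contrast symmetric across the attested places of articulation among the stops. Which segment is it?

/qʰ/

Plain: /t̪/ (dental), /t/ (alveolar), /q/ (uvular).
Aspirated: /t̪ʰ/ (dental), /tʰ/ (alveolar).
Ejective: /t̪ʼ/ (dental), /tʼ/ (alveolar), /qʼ/ (uvular).
The uvular row has no aspirated member, so the gap is the aspirated uvular stop /qʰ/.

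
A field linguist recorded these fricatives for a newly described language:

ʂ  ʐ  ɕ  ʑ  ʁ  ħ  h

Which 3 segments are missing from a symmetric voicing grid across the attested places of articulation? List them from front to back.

/χ/, /ʕ/, /ɦ/

Voiceless: /ʂ/ (retroflex), /ɕ/ (alveolo-palatal), /ħ/ (pharyngeal), /h/ (glottal).
Voiced: /ʐ/ (retroflex), /ʑ/ (alveolo-palatal), /ʁ/ (uvular).
Gaps, from front to back: uvular lacks voiceless (/χ/); pharyngeal lacks voiced (/ʕ/); glottal lacks voiced (/ɦ/).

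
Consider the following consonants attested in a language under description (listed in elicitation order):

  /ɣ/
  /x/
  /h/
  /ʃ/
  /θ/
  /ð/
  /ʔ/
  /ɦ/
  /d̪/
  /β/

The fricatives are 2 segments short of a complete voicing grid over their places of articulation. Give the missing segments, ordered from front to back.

place of articulation  voiceless  voiced  
bilabial          —         β       
dental            θ         ð       
postalveolar      ʃ         —       
velar             x         ɣ       
glottal           h         ɦ       
Gaps, from front to back: bilabial lacks voiceless (/ɸ/); postalveolar lacks voiced (/ʒ/).

/ɸ/, /ʒ/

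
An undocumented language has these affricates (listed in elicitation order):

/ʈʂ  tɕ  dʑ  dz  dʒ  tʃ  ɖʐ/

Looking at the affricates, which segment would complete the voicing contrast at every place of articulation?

alveolar: voiceless —, voiced /dz/.
postalveolar: voiceless /tʃ/, voiced /dʒ/.
retroflex: voiceless /ʈʂ/, voiced /ɖʐ/.
alveolo-palatal: voiceless /tɕ/, voiced /dʑ/.
The alveolar row has no voiceless member, so the gap is the voiceless alveolar affricate /ts/.

/ts/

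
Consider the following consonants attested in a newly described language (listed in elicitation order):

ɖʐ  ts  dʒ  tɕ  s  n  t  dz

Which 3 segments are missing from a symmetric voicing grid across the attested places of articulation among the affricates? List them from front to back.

/tʃ/, /ʈʂ/, /dʑ/

Voiceless: /ts/ (alveolar), /tɕ/ (alveolo-palatal).
Voiced: /dz/ (alveolar), /dʒ/ (postalveolar), /ɖʐ/ (retroflex).
Gaps, from front to back: postalveolar lacks voiceless (/tʃ/); retroflex lacks voiceless (/ʈʂ/); alveolo-palatal lacks voiced (/dʑ/).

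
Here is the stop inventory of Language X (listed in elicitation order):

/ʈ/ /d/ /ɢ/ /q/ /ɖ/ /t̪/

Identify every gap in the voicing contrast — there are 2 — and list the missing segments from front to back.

dental: voiceless /t̪/, voiced —.
alveolar: voiceless —, voiced /d/.
retroflex: voiceless /ʈ/, voiced /ɖ/.
uvular: voiceless /q/, voiced /ɢ/.
Gaps, from front to back: dental lacks voiced (/d̪/); alveolar lacks voiceless (/t/).

/d̪/, /t/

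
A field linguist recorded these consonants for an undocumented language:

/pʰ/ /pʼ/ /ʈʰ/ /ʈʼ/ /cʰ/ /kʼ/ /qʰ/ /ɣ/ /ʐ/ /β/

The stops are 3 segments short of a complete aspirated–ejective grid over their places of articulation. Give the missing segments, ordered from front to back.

/cʼ/, /kʰ/, /qʼ/

place of articulation  aspirated  ejective
bilabial          pʰ        pʼ      
retroflex         ʈʰ        ʈʼ      
palatal           cʰ        —       
velar             —         kʼ      
uvular            qʰ        —       
Gaps, from front to back: palatal lacks ejective (/cʼ/); velar lacks aspirated (/kʰ/); uvular lacks ejective (/qʼ/).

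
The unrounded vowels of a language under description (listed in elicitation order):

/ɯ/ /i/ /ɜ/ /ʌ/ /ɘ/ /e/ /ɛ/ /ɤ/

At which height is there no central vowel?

high

height            front     central   back    
high              i         —         ɯ       
high-mid          e         ɘ         ɤ       
low-mid           ɛ         ɜ         ʌ       
Every height has a central member except high, where /ɨ/ would be expected.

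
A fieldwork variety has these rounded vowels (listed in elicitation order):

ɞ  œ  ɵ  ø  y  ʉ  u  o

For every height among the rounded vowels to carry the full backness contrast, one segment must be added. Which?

/ɔ/

high: front /y/, central /ʉ/, back /u/.
high-mid: front /ø/, central /ɵ/, back /o/.
low-mid: front /œ/, central /ɞ/, back —.
The low-mid row has no back member, so the gap is the low-mid back rounded vowel /ɔ/.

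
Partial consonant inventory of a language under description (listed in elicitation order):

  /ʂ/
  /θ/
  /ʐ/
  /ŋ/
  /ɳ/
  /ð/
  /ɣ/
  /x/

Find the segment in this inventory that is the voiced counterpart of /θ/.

/θ/ is a voiceless dental fricative.
The voiced counterpart is a voiced dental fricative — in this inventory, /ð/.

/ð/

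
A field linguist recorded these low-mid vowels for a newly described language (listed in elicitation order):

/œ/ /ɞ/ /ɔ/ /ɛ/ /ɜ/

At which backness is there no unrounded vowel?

back

backness          unrounded  rounded 
front             ɛ         œ       
central           ɜ         ɞ       
back              —         ɔ       
Every backness has an unrounded member except back, where /ʌ/ would be expected.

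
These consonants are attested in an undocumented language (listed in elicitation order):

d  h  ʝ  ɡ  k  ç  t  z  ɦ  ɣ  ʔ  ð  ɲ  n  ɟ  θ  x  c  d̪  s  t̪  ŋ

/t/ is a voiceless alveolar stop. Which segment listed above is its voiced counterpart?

/d/

The voiced counterpart is a voiced alveolar stop — in this inventory, /d/.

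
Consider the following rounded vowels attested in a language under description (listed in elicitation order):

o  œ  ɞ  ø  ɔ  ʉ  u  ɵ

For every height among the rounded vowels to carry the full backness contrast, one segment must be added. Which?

high: front —, central /ʉ/, back /u/.
high-mid: front /ø/, central /ɵ/, back /o/.
low-mid: front /œ/, central /ɞ/, back /ɔ/.
The high row has no front member, so the gap is the high front rounded vowel /y/.

/y/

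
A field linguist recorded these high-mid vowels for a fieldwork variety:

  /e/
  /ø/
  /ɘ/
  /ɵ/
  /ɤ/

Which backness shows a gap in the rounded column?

back

front: unrounded /e/, rounded /ø/.
central: unrounded /ɘ/, rounded /ɵ/.
back: unrounded /ɤ/, rounded —.
Every backness has a rounded member except back, where /o/ would be expected.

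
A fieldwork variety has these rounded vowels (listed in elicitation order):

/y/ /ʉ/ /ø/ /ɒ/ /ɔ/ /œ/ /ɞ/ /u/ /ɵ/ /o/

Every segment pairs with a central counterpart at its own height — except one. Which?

/ɒ/

High: /y/ ~ /ʉ/ ~ /u/
High-mid: /ø/ ~ /ɵ/ ~ /o/
Low-mid: /œ/ ~ /ɞ/ ~ /ɔ/
Low: only /ɒ/ (back); no central partner.
So /ɒ/ is the unpaired segment.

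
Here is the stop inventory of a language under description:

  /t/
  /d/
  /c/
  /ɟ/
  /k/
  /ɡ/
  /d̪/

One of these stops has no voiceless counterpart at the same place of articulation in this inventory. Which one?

Alveolar: /t/ ~ /d/
Palatal: /c/ ~ /ɟ/
Velar: /k/ ~ /ɡ/
Dental: only /d̪/ (voiced); no voiceless partner.
So /d̪/ is the unpaired segment.

/d̪/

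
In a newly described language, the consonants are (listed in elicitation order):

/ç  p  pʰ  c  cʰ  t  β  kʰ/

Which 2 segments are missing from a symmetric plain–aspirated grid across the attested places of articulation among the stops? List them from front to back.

bilabial: plain /p/, aspirated /pʰ/.
alveolar: plain /t/, aspirated —.
palatal: plain /c/, aspirated /cʰ/.
velar: plain —, aspirated /kʰ/.
Gaps, from front to back: alveolar lacks aspirated (/tʰ/); velar lacks plain (/k/).

/tʰ/, /k/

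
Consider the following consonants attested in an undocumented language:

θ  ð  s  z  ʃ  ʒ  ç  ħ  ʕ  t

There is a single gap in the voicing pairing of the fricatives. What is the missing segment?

Voiceless: /θ/ (dental), /s/ (alveolar), /ʃ/ (postalveolar), /ç/ (palatal), /ħ/ (pharyngeal).
Voiced: /ð/ (dental), /z/ (alveolar), /ʒ/ (postalveolar), /ʕ/ (pharyngeal).
The palatal row has no voiced member, so the gap is the voiced palatal fricative /ʝ/.

/ʝ/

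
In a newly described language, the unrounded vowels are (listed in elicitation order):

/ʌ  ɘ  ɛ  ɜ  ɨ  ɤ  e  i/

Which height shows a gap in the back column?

high: front /i/, central /ɨ/, back —.
high-mid: front /e/, central /ɘ/, back /ɤ/.
low-mid: front /ɛ/, central /ɜ/, back /ʌ/.
Every height has a back member except high, where /ɯ/ would be expected.

high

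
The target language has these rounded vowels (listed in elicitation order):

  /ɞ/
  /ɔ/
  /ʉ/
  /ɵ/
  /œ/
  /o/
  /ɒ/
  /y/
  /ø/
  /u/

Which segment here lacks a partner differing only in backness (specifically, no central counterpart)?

High: /y/ ~ /ʉ/ ~ /u/
High-mid: /ø/ ~ /ɵ/ ~ /o/
Low-mid: /œ/ ~ /ɞ/ ~ /ɔ/
Low: only /ɒ/ (back); no central partner.
So /ɒ/ is the unpaired segment.

/ɒ/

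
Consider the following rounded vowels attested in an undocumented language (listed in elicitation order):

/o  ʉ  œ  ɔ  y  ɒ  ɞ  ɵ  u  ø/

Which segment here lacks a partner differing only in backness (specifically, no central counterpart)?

/ɒ/

High: /y/ ~ /ʉ/ ~ /u/
High-mid: /ø/ ~ /ɵ/ ~ /o/
Low-mid: /œ/ ~ /ɞ/ ~ /ɔ/
Low: only /ɒ/ (back); no central partner.
So /ɒ/ is the unpaired segment.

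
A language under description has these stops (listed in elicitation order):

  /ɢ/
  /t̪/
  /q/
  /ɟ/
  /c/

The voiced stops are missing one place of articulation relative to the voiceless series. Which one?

dental

Voiceless: /t̪/ (dental), /c/ (palatal), /q/ (uvular).
Voiced: /ɟ/ (palatal), /ɢ/ (uvular).
Every place of articulation has a voiced member except dental, where /d̪/ would be expected.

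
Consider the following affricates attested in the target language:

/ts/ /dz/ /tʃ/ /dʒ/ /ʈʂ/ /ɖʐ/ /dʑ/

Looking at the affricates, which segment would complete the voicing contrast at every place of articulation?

Voiceless: /ts/ (alveolar), /tʃ/ (postalveolar), /ʈʂ/ (retroflex).
Voiced: /dz/ (alveolar), /dʒ/ (postalveolar), /ɖʐ/ (retroflex), /dʑ/ (alveolo-palatal).
The alveolo-palatal row has no voiceless member, so the gap is the voiceless alveolo-palatal affricate /tɕ/.

/tɕ/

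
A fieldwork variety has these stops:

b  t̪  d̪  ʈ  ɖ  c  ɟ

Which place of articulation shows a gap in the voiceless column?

bilabial

bilabial: voiceless —, voiced /b/.
dental: voiceless /t̪/, voiced /d̪/.
retroflex: voiceless /ʈ/, voiced /ɖ/.
palatal: voiceless /c/, voiced /ɟ/.
Every place of articulation has a voiceless member except bilabial, where /p/ would be expected.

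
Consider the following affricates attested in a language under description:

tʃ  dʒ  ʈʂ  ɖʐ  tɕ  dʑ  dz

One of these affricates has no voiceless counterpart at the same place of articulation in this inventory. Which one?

Postalveolar: /tʃ/ ~ /dʒ/
Retroflex: /ʈʂ/ ~ /ɖʐ/
Alveolo-palatal: /tɕ/ ~ /dʑ/
Alveolar: only /dz/ (voiced); no voiceless partner.
So /dz/ is the unpaired segment.

/dz/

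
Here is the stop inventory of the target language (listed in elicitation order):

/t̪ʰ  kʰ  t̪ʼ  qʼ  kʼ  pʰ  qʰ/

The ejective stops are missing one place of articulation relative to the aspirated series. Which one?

bilabial

bilabial: aspirated /pʰ/, ejective —.
dental: aspirated /t̪ʰ/, ejective /t̪ʼ/.
velar: aspirated /kʰ/, ejective /kʼ/.
uvular: aspirated /qʰ/, ejective /qʼ/.
Every place of articulation has an ejective member except bilabial, where /pʼ/ would be expected.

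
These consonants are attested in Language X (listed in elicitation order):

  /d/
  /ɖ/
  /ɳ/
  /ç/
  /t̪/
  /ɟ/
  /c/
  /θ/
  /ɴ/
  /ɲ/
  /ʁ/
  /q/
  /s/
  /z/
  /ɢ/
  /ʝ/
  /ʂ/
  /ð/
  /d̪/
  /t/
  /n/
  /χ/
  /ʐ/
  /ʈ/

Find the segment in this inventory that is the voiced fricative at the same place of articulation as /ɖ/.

/ʐ/

/ɖ/ is a voiced retroflex stop.
The voiced fricative at the same place is a voiced retroflex fricative — in this inventory, /ʐ/.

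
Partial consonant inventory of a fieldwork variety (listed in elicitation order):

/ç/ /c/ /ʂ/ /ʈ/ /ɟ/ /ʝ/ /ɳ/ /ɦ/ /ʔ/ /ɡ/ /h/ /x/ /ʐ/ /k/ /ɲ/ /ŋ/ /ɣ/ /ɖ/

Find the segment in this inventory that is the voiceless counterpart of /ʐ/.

/ʐ/ is a voiced retroflex fricative.
The voiceless counterpart is a voiceless retroflex fricative — in this inventory, /ʂ/.

/ʂ/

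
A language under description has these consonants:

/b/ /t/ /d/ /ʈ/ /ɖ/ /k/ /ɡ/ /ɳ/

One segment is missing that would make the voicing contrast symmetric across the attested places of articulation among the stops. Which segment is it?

/p/

Voiceless: /t/ (alveolar), /ʈ/ (retroflex), /k/ (velar).
Voiced: /b/ (bilabial), /d/ (alveolar), /ɖ/ (retroflex), /ɡ/ (velar).
The bilabial row has no voiceless member, so the gap is the voiceless bilabial stop /p/.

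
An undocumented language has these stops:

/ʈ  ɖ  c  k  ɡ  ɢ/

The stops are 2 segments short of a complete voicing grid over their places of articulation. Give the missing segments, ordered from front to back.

Voiceless: /ʈ/ (retroflex), /c/ (palatal), /k/ (velar).
Voiced: /ɖ/ (retroflex), /ɡ/ (velar), /ɢ/ (uvular).
Gaps, from front to back: palatal lacks voiced (/ɟ/); uvular lacks voiceless (/q/).

/ɟ/, /q/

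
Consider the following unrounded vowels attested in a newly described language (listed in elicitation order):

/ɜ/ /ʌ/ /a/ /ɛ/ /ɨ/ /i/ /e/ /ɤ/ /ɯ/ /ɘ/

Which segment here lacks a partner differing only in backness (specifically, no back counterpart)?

High: /i/ ~ /ɨ/ ~ /ɯ/
High-mid: /e/ ~ /ɘ/ ~ /ɤ/
Low-mid: /ɛ/ ~ /ɜ/ ~ /ʌ/
Low: only /a/ (front); no back partner.
So /a/ is the unpaired segment.

/a/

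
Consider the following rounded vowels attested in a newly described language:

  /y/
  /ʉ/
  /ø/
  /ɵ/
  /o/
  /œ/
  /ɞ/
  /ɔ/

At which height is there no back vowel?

high

height            front     central   back    
high              y         ʉ         —       
high-mid          ø         ɵ         o       
low-mid           œ         ɞ         ɔ       
Every height has a back member except high, where /u/ would be expected.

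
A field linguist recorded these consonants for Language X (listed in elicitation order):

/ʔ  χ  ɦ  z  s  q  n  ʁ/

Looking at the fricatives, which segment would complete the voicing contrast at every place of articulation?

/h/

Voiceless: /s/ (alveolar), /χ/ (uvular).
Voiced: /z/ (alveolar), /ʁ/ (uvular), /ɦ/ (glottal).
The glottal row has no voiceless member, so the gap is the voiceless glottal fricative /h/.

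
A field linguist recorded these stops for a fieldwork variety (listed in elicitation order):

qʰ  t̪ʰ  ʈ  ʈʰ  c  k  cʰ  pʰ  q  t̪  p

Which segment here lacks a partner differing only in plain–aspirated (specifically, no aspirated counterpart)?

Bilabial: /p/ ~ /pʰ/
Dental: /t̪/ ~ /t̪ʰ/
Retroflex: /ʈ/ ~ /ʈʰ/
Palatal: /c/ ~ /cʰ/
Uvular: /q/ ~ /qʰ/
Velar: only /k/ (plain); no aspirated partner.
So /k/ is the unpaired segment.

/k/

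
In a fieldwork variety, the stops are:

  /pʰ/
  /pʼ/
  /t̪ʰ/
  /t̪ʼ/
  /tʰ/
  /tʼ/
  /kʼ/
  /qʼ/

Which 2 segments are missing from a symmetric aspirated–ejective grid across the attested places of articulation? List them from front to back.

place of articulation  aspirated  ejective
bilabial          pʰ        pʼ      
dental            t̪ʰ       t̪ʼ     
alveolar          tʰ        tʼ      
velar             —         kʼ      
uvular            —         qʼ      
Gaps, from front to back: velar lacks aspirated (/kʰ/); uvular lacks aspirated (/qʰ/).

/kʰ/, /qʰ/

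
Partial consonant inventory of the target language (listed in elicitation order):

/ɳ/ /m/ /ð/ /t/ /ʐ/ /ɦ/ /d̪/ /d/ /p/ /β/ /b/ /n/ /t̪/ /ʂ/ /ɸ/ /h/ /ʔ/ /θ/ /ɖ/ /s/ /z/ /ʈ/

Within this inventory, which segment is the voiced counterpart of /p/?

/b/

/p/ is a voiceless bilabial stop.
The voiced counterpart is a voiced bilabial stop — in this inventory, /b/.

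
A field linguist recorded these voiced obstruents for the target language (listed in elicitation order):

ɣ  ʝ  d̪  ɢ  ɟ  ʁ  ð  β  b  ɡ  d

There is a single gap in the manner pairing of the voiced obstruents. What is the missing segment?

place of articulation  stop      fricative
bilabial          b         β       
dental            d̪        ð       
alveolar          d         —       
palatal           ɟ         ʝ       
velar             ɡ         ɣ       
uvular            ɢ         ʁ       
The alveolar row has no fricative member, so the gap is the alveolar fricative /z/.

/z/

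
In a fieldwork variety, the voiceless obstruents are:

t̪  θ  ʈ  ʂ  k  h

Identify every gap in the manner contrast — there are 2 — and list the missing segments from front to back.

Stop: /t̪/ (dental), /ʈ/ (retroflex), /k/ (velar).
Fricative: /θ/ (dental), /ʂ/ (retroflex), /h/ (glottal).
Gaps, from front to back: velar lacks fricative (/x/); glottal lacks stop (/ʔ/).

/x/, /ʔ/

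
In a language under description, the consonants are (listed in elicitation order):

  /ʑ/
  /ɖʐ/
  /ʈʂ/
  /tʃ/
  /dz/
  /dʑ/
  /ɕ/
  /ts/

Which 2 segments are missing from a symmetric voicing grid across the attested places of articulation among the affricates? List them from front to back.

/dʒ/, /tɕ/

place of articulation  voiceless  voiced  
alveolar          ts        dz      
postalveolar      tʃ        —       
retroflex         ʈʂ        ɖʐ      
alveolo-palatal   —         dʑ      
Gaps, from front to back: postalveolar lacks voiced (/dʒ/); alveolo-palatal lacks voiceless (/tɕ/).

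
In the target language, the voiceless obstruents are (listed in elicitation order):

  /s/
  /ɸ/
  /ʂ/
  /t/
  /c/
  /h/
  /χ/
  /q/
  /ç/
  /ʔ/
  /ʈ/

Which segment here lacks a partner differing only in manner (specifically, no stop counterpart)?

Alveolar: /t/ ~ /s/
Retroflex: /ʈ/ ~ /ʂ/
Palatal: /c/ ~ /ç/
Uvular: /q/ ~ /χ/
Glottal: /ʔ/ ~ /h/
Bilabial: only /ɸ/ (fricative); no stop partner.
So /ɸ/ is the unpaired segment.

/ɸ/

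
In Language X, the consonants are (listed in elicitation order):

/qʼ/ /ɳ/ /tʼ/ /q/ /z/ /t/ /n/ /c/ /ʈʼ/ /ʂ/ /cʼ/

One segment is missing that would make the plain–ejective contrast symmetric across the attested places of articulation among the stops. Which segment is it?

/ʈ/

Plain: /t/ (alveolar), /c/ (palatal), /q/ (uvular).
Ejective: /tʼ/ (alveolar), /ʈʼ/ (retroflex), /cʼ/ (palatal), /qʼ/ (uvular).
The retroflex row has no plain member, so the gap is the plain retroflex stop /ʈ/.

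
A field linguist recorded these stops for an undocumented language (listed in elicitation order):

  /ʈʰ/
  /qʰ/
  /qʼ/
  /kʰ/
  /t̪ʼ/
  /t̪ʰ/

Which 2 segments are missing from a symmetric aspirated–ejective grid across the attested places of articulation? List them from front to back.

dental: aspirated /t̪ʰ/, ejective /t̪ʼ/.
retroflex: aspirated /ʈʰ/, ejective —.
velar: aspirated /kʰ/, ejective —.
uvular: aspirated /qʰ/, ejective /qʼ/.
Gaps, from front to back: retroflex lacks ejective (/ʈʼ/); velar lacks ejective (/kʼ/).

/ʈʼ/, /kʼ/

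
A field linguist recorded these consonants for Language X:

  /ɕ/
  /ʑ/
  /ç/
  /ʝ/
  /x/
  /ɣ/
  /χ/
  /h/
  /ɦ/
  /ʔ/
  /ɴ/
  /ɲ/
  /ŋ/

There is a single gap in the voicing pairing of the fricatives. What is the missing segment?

/ʁ/

place of articulation  voiceless  voiced  
alveolo-palatal   ɕ         ʑ       
palatal           ç         ʝ       
velar             x         ɣ       
uvular            χ         —       
glottal           h         ɦ       
The uvular row has no voiced member, so the gap is the voiced uvular fricative /ʁ/.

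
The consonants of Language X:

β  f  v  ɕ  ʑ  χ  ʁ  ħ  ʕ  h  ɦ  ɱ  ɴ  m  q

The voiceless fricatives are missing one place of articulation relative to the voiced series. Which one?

bilabial

place of articulation  voiceless  voiced  
bilabial          —         β       
labiodental       f         v       
alveolo-palatal   ɕ         ʑ       
uvular            χ         ʁ       
pharyngeal        ħ         ʕ       
glottal           h         ɦ       
Every place of articulation has a voiceless member except bilabial, where /ɸ/ would be expected.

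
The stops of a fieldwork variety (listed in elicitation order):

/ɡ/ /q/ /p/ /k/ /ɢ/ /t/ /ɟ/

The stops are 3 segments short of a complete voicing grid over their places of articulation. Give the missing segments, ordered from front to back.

Voiceless: /p/ (bilabial), /t/ (alveolar), /k/ (velar), /q/ (uvular).
Voiced: /ɟ/ (palatal), /ɡ/ (velar), /ɢ/ (uvular).
Gaps, from front to back: bilabial lacks voiced (/b/); alveolar lacks voiced (/d/); palatal lacks voiceless (/c/).

/b/, /d/, /c/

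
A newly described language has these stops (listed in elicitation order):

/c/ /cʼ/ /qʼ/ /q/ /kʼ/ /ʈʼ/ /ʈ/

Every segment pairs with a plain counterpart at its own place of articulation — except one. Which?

Retroflex: /ʈ/ ~ /ʈʼ/
Palatal: /c/ ~ /cʼ/
Uvular: /q/ ~ /qʼ/
Velar: only /kʼ/ (ejective); no plain partner.
So /kʼ/ is the unpaired segment.

/kʼ/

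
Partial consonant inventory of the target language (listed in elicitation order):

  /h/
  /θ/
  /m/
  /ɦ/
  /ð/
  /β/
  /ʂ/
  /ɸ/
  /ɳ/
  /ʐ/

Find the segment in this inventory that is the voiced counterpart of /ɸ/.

/ɸ/ is a voiceless bilabial fricative.
The voiced counterpart is a voiced bilabial fricative — in this inventory, /β/.

/β/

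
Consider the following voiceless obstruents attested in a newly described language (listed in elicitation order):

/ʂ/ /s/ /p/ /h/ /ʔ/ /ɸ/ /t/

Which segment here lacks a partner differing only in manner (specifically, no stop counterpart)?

/ʂ/

Bilabial: /p/ ~ /ɸ/
Alveolar: /t/ ~ /s/
Glottal: /ʔ/ ~ /h/
Retroflex: only /ʂ/ (fricative); no stop partner.
So /ʂ/ is the unpaired segment.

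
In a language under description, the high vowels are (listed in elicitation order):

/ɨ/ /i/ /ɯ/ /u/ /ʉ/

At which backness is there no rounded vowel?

front

Unrounded: /i/ (front), /ɨ/ (central), /ɯ/ (back).
Rounded: /ʉ/ (central), /u/ (back).
Every backness has a rounded member except front, where /y/ would be expected.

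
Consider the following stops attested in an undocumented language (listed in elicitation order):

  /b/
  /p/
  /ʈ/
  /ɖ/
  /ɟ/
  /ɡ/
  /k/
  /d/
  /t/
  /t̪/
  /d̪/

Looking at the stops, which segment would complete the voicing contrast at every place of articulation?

Voiceless: /p/ (bilabial), /t̪/ (dental), /t/ (alveolar), /ʈ/ (retroflex), /k/ (velar).
Voiced: /b/ (bilabial), /d̪/ (dental), /d/ (alveolar), /ɖ/ (retroflex), /ɟ/ (palatal), /ɡ/ (velar).
The palatal row has no voiceless member, so the gap is the voiceless palatal stop /c/.

/c/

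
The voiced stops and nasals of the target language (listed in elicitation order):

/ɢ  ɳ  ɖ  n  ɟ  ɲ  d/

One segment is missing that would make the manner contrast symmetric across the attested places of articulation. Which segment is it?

alveolar: oral stop /d/, nasal /n/.
retroflex: oral stop /ɖ/, nasal /ɳ/.
palatal: oral stop /ɟ/, nasal /ɲ/.
uvular: oral stop /ɢ/, nasal —.
The uvular row has no nasal member, so the gap is the uvular nasal /ɴ/.

/ɴ/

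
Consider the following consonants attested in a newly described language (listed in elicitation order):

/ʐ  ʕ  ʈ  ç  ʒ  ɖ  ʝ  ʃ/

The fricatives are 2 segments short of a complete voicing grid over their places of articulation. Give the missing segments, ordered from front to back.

/ʂ/, /ħ/

Voiceless: /ʃ/ (postalveolar), /ç/ (palatal).
Voiced: /ʒ/ (postalveolar), /ʐ/ (retroflex), /ʝ/ (palatal), /ʕ/ (pharyngeal).
Gaps, from front to back: retroflex lacks voiceless (/ʂ/); pharyngeal lacks voiceless (/ħ/).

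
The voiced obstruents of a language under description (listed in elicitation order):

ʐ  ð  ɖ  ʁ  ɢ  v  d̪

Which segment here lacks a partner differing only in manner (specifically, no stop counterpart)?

Dental: /d̪/ ~ /ð/
Retroflex: /ɖ/ ~ /ʐ/
Uvular: /ɢ/ ~ /ʁ/
Labiodental: only /v/ (fricative); no stop partner.
So /v/ is the unpaired segment.

/v/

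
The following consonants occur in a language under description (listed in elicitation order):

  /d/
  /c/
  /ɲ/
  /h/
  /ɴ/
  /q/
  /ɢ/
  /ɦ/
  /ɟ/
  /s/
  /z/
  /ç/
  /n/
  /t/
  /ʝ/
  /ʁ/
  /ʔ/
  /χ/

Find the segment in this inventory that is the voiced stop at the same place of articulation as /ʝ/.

/ɟ/

/ʝ/ is a voiced palatal fricative.
The voiced stop at the same place is a voiced palatal stop — in this inventory, /ɟ/.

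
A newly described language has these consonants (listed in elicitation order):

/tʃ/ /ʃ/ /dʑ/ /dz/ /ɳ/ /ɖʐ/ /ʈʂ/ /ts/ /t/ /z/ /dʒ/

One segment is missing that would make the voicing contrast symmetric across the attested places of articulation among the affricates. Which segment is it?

place of articulation  voiceless  voiced  
alveolar          ts        dz      
postalveolar      tʃ        dʒ      
retroflex         ʈʂ        ɖʐ      
alveolo-palatal   —         dʑ      
The alveolo-palatal row has no voiceless member, so the gap is the voiceless alveolo-palatal affricate /tɕ/.

/tɕ/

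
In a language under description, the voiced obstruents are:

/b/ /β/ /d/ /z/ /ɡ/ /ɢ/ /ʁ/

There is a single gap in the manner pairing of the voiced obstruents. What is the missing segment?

bilabial: stop /b/, fricative /β/.
alveolar: stop /d/, fricative /z/.
velar: stop /ɡ/, fricative —.
uvular: stop /ɢ/, fricative /ʁ/.
The velar row has no fricative member, so the gap is the velar fricative /ɣ/.

/ɣ/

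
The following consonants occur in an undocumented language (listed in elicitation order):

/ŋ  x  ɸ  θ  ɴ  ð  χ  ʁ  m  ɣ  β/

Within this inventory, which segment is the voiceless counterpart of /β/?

/ɸ/

/β/ is a voiced bilabial fricative.
The voiceless counterpart is a voiceless bilabial fricative — in this inventory, /ɸ/.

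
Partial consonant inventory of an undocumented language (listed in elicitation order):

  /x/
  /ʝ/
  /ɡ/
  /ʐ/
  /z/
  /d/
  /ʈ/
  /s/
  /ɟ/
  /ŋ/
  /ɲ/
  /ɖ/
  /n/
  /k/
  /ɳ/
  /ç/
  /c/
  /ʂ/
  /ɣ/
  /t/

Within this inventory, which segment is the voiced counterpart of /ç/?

/ç/ is a voiceless palatal fricative.
The voiced counterpart is a voiced palatal fricative — in this inventory, /ʝ/.

/ʝ/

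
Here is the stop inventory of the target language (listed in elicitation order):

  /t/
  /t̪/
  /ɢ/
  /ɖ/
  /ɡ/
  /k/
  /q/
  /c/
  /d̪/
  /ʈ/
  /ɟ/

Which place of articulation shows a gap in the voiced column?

Voiceless: /t̪/ (dental), /t/ (alveolar), /ʈ/ (retroflex), /c/ (palatal), /k/ (velar), /q/ (uvular).
Voiced: /d̪/ (dental), /ɖ/ (retroflex), /ɟ/ (palatal), /ɡ/ (velar), /ɢ/ (uvular).
Every place of articulation has a voiced member except alveolar, where /d/ would be expected.

alveolar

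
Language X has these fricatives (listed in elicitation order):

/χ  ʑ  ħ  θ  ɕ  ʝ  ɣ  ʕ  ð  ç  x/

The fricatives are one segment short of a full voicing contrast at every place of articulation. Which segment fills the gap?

Voiceless: /θ/ (dental), /ɕ/ (alveolo-palatal), /ç/ (palatal), /x/ (velar), /χ/ (uvular), /ħ/ (pharyngeal).
Voiced: /ð/ (dental), /ʑ/ (alveolo-palatal), /ʝ/ (palatal), /ɣ/ (velar), /ʕ/ (pharyngeal).
The uvular row has no voiced member, so the gap is the voiced uvular fricative /ʁ/.

/ʁ/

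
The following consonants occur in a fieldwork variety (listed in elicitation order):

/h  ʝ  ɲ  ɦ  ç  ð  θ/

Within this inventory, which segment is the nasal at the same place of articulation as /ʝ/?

/ɲ/

/ʝ/ is a voiced palatal fricative.
The nasal at the same place is a palatal nasal — in this inventory, /ɲ/.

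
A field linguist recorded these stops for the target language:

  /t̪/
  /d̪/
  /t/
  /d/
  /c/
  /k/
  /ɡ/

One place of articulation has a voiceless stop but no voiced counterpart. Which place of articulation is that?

palatal

Voiceless: /t̪/ (dental), /t/ (alveolar), /c/ (palatal), /k/ (velar).
Voiced: /d̪/ (dental), /d/ (alveolar), /ɡ/ (velar).
Every place of articulation has a voiced member except palatal, where /ɟ/ would be expected.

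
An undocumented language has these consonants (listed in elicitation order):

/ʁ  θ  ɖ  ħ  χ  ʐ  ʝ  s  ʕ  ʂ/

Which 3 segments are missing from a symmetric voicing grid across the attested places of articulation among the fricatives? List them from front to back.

/ð/, /z/, /ç/

dental: voiceless /θ/, voiced —.
alveolar: voiceless /s/, voiced —.
retroflex: voiceless /ʂ/, voiced /ʐ/.
palatal: voiceless —, voiced /ʝ/.
uvular: voiceless /χ/, voiced /ʁ/.
pharyngeal: voiceless /ħ/, voiced /ʕ/.
Gaps, from front to back: dental lacks voiced (/ð/); alveolar lacks voiced (/z/); palatal lacks voiceless (/ç/).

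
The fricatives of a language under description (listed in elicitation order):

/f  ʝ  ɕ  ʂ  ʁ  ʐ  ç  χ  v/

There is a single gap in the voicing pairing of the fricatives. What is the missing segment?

/ʑ/

place of articulation  voiceless  voiced  
labiodental       f         v       
retroflex         ʂ         ʐ       
alveolo-palatal   ɕ         —       
palatal           ç         ʝ       
uvular            χ         ʁ       
The alveolo-palatal row has no voiced member, so the gap is the voiced alveolo-palatal fricative /ʑ/.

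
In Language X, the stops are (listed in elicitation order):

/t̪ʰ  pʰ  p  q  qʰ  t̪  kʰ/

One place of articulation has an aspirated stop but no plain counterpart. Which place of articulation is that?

velar

place of articulation  plain     aspirated
bilabial          p         pʰ      
dental            t̪        t̪ʰ     
velar             —         kʰ      
uvular            q         qʰ      
Every place of articulation has a plain member except velar, where /k/ would be expected.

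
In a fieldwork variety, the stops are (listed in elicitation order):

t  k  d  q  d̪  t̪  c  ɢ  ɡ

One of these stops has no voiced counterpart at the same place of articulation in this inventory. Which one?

Dental: /t̪/ ~ /d̪/
Alveolar: /t/ ~ /d/
Velar: /k/ ~ /ɡ/
Uvular: /q/ ~ /ɢ/
Palatal: only /c/ (voiceless); no voiced partner.
So /c/ is the unpaired segment.

/c/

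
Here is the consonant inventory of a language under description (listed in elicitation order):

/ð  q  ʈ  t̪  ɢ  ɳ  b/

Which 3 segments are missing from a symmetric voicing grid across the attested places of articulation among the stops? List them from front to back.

/p/, /d̪/, /ɖ/

place of articulation  voiceless  voiced  
bilabial          —         b       
dental            t̪        —       
retroflex         ʈ         —       
uvular            q         ɢ       
Gaps, from front to back: bilabial lacks voiceless (/p/); dental lacks voiced (/d̪/); retroflex lacks voiced (/ɖ/).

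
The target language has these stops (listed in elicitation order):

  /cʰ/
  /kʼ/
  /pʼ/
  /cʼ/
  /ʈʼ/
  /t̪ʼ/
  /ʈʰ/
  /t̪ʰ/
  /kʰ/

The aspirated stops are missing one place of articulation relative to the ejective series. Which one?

bilabial

bilabial: aspirated —, ejective /pʼ/.
dental: aspirated /t̪ʰ/, ejective /t̪ʼ/.
retroflex: aspirated /ʈʰ/, ejective /ʈʼ/.
palatal: aspirated /cʰ/, ejective /cʼ/.
velar: aspirated /kʰ/, ejective /kʼ/.
Every place of articulation has an aspirated member except bilabial, where /pʰ/ would be expected.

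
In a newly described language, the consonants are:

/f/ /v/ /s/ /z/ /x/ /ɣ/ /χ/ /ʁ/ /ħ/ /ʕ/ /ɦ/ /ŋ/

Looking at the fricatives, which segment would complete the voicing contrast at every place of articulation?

/h/

Voiceless: /f/ (labiodental), /s/ (alveolar), /x/ (velar), /χ/ (uvular), /ħ/ (pharyngeal).
Voiced: /v/ (labiodental), /z/ (alveolar), /ɣ/ (velar), /ʁ/ (uvular), /ʕ/ (pharyngeal), /ɦ/ (glottal).
The glottal row has no voiceless member, so the gap is the voiceless glottal fricative /h/.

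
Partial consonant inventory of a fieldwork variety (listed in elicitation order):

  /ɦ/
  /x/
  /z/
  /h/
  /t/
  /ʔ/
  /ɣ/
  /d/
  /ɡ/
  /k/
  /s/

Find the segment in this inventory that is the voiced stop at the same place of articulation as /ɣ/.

/ɡ/

/ɣ/ is a voiced velar fricative.
The voiced stop at the same place is a voiced velar stop — in this inventory, /ɡ/.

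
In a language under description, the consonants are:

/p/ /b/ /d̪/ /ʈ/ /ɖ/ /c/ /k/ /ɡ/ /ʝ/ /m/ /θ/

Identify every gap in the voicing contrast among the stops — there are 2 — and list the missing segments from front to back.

bilabial: voiceless /p/, voiced /b/.
dental: voiceless —, voiced /d̪/.
retroflex: voiceless /ʈ/, voiced /ɖ/.
palatal: voiceless /c/, voiced —.
velar: voiceless /k/, voiced /ɡ/.
Gaps, from front to back: dental lacks voiceless (/t̪/); palatal lacks voiced (/ɟ/).

/t̪/, /ɟ/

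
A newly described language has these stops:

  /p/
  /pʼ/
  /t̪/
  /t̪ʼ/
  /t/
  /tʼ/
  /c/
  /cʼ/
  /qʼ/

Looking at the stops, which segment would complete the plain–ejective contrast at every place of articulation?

/q/

place of articulation  plain     ejective
bilabial          p         pʼ      
dental            t̪        t̪ʼ     
alveolar          t         tʼ      
palatal           c         cʼ      
uvular            —         qʼ      
The uvular row has no plain member, so the gap is the plain uvular stop /q/.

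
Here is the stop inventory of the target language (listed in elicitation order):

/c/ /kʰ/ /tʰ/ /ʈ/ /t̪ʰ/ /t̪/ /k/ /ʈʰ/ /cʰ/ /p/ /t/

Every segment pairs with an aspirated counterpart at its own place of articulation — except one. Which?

/p/

Dental: /t̪/ ~ /t̪ʰ/
Alveolar: /t/ ~ /tʰ/
Retroflex: /ʈ/ ~ /ʈʰ/
Palatal: /c/ ~ /cʰ/
Velar: /k/ ~ /kʰ/
Bilabial: only /p/ (plain); no aspirated partner.
So /p/ is the unpaired segment.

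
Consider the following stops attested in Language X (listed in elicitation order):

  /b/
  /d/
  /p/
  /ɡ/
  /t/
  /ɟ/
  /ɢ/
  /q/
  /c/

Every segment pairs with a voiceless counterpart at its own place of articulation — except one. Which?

Bilabial: /p/ ~ /b/
Alveolar: /t/ ~ /d/
Palatal: /c/ ~ /ɟ/
Uvular: /q/ ~ /ɢ/
Velar: only /ɡ/ (voiced); no voiceless partner.
So /ɡ/ is the unpaired segment.

/ɡ/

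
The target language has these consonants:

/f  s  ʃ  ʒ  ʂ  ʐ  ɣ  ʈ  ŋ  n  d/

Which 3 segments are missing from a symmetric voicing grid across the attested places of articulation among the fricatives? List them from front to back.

/v/, /z/, /x/

place of articulation  voiceless  voiced  
labiodental       f         —       
alveolar          s         —       
postalveolar      ʃ         ʒ       
retroflex         ʂ         ʐ       
velar             —         ɣ       
Gaps, from front to back: labiodental lacks voiced (/v/); alveolar lacks voiced (/z/); velar lacks voiceless (/x/).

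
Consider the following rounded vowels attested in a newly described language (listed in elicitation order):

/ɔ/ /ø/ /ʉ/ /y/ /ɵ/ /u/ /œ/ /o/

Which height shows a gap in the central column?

high: front /y/, central /ʉ/, back /u/.
high-mid: front /ø/, central /ɵ/, back /o/.
low-mid: front /œ/, central —, back /ɔ/.
Every height has a central member except low-mid, where /ɞ/ would be expected.

low-mid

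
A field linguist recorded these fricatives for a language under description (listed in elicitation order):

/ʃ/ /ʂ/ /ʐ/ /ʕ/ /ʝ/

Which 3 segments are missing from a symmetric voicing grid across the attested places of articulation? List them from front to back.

place of articulation  voiceless  voiced  
postalveolar      ʃ         —       
retroflex         ʂ         ʐ       
palatal           —         ʝ       
pharyngeal        —         ʕ       
Gaps, from front to back: postalveolar lacks voiced (/ʒ/); palatal lacks voiceless (/ç/); pharyngeal lacks voiceless (/ħ/).

/ʒ/, /ç/, /ħ/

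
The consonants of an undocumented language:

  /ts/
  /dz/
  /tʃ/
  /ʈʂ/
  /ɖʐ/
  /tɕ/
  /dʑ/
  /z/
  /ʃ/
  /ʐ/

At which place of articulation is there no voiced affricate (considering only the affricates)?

alveolar: voiceless /ts/, voiced /dz/.
postalveolar: voiceless /tʃ/, voiced —.
retroflex: voiceless /ʈʂ/, voiced /ɖʐ/.
alveolo-palatal: voiceless /tɕ/, voiced /dʑ/.
Every place of articulation has a voiced member except postalveolar, where /dʒ/ would be expected.

postalveolar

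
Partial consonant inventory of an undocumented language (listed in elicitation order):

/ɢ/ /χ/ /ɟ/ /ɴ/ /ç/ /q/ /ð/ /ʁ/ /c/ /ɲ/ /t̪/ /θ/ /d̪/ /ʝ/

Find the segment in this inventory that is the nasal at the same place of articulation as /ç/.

/ç/ is a voiceless palatal fricative.
The nasal at the same place is a palatal nasal — in this inventory, /ɲ/.

/ɲ/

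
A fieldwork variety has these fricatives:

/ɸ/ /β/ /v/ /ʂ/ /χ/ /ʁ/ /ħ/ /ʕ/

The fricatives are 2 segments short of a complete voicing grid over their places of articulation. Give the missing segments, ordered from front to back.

Voiceless: /ɸ/ (bilabial), /ʂ/ (retroflex), /χ/ (uvular), /ħ/ (pharyngeal).
Voiced: /β/ (bilabial), /v/ (labiodental), /ʁ/ (uvular), /ʕ/ (pharyngeal).
Gaps, from front to back: labiodental lacks voiceless (/f/); retroflex lacks voiced (/ʐ/).

/f/, /ʐ/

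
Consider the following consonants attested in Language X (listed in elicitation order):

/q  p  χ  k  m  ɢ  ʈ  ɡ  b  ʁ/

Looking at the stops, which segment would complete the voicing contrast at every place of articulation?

/ɖ/

bilabial: voiceless /p/, voiced /b/.
retroflex: voiceless /ʈ/, voiced —.
velar: voiceless /k/, voiced /ɡ/.
uvular: voiceless /q/, voiced /ɢ/.
The retroflex row has no voiced member, so the gap is the voiced retroflex stop /ɖ/.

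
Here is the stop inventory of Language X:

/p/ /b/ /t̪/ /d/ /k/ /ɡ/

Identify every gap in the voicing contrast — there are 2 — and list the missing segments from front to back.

/d̪/, /t/

bilabial: voiceless /p/, voiced /b/.
dental: voiceless /t̪/, voiced —.
alveolar: voiceless —, voiced /d/.
velar: voiceless /k/, voiced /ɡ/.
Gaps, from front to back: dental lacks voiced (/d̪/); alveolar lacks voiceless (/t/).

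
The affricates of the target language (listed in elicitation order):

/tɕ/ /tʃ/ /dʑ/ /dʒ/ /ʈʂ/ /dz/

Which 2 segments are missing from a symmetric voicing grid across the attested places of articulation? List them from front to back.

place of articulation  voiceless  voiced  
alveolar          —         dz      
postalveolar      tʃ        dʒ      
retroflex         ʈʂ        —       
alveolo-palatal   tɕ        dʑ      
Gaps, from front to back: alveolar lacks voiceless (/ts/); retroflex lacks voiced (/ɖʐ/).

/ts/, /ɖʐ/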